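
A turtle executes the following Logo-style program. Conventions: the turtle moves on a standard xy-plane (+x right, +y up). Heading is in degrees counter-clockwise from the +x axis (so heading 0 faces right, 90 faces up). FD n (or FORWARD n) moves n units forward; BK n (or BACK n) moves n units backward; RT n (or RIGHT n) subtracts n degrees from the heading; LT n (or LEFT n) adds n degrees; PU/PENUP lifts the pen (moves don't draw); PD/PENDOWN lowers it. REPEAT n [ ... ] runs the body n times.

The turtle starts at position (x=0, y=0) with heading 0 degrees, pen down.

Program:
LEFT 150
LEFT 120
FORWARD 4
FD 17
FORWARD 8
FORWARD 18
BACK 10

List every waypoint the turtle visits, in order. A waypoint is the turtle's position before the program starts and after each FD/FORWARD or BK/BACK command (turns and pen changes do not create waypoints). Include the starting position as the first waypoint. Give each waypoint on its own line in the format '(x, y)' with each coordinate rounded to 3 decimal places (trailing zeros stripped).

Executing turtle program step by step:
Start: pos=(0,0), heading=0, pen down
LT 150: heading 0 -> 150
LT 120: heading 150 -> 270
FD 4: (0,0) -> (0,-4) [heading=270, draw]
FD 17: (0,-4) -> (0,-21) [heading=270, draw]
FD 8: (0,-21) -> (0,-29) [heading=270, draw]
FD 18: (0,-29) -> (0,-47) [heading=270, draw]
BK 10: (0,-47) -> (0,-37) [heading=270, draw]
Final: pos=(0,-37), heading=270, 5 segment(s) drawn
Waypoints (6 total):
(0, 0)
(0, -4)
(0, -21)
(0, -29)
(0, -47)
(0, -37)

Answer: (0, 0)
(0, -4)
(0, -21)
(0, -29)
(0, -47)
(0, -37)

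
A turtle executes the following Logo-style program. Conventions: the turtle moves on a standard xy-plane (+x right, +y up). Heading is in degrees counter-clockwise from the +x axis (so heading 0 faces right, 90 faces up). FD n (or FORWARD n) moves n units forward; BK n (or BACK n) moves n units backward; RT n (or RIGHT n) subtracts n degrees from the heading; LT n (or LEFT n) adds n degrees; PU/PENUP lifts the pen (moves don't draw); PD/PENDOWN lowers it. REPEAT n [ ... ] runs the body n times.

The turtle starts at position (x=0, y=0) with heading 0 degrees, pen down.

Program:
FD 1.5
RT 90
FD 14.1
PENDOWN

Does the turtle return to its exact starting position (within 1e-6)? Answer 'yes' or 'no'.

Executing turtle program step by step:
Start: pos=(0,0), heading=0, pen down
FD 1.5: (0,0) -> (1.5,0) [heading=0, draw]
RT 90: heading 0 -> 270
FD 14.1: (1.5,0) -> (1.5,-14.1) [heading=270, draw]
PD: pen down
Final: pos=(1.5,-14.1), heading=270, 2 segment(s) drawn

Start position: (0, 0)
Final position: (1.5, -14.1)
Distance = 14.18; >= 1e-6 -> NOT closed

Answer: no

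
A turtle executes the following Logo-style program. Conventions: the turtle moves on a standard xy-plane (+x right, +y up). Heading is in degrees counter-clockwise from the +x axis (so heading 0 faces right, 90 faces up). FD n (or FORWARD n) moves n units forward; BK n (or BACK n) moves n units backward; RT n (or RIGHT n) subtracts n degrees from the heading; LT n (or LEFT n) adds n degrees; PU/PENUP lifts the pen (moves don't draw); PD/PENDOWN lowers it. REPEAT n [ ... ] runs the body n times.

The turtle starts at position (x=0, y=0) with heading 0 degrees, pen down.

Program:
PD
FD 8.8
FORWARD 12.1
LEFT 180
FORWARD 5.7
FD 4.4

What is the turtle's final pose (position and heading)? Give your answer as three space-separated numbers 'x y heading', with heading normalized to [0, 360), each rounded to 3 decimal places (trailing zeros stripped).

Answer: 10.8 0 180

Derivation:
Executing turtle program step by step:
Start: pos=(0,0), heading=0, pen down
PD: pen down
FD 8.8: (0,0) -> (8.8,0) [heading=0, draw]
FD 12.1: (8.8,0) -> (20.9,0) [heading=0, draw]
LT 180: heading 0 -> 180
FD 5.7: (20.9,0) -> (15.2,0) [heading=180, draw]
FD 4.4: (15.2,0) -> (10.8,0) [heading=180, draw]
Final: pos=(10.8,0), heading=180, 4 segment(s) drawn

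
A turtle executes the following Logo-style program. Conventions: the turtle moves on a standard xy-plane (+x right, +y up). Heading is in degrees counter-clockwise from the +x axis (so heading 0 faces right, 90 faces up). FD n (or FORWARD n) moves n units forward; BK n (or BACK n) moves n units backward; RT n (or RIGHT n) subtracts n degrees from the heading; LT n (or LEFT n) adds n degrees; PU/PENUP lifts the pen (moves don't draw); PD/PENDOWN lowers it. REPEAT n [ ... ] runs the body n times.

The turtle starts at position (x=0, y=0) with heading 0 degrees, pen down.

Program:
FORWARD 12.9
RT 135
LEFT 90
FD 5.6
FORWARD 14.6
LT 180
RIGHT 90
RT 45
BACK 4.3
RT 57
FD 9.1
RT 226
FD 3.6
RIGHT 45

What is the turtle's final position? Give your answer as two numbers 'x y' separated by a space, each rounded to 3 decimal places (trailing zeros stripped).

Executing turtle program step by step:
Start: pos=(0,0), heading=0, pen down
FD 12.9: (0,0) -> (12.9,0) [heading=0, draw]
RT 135: heading 0 -> 225
LT 90: heading 225 -> 315
FD 5.6: (12.9,0) -> (16.86,-3.96) [heading=315, draw]
FD 14.6: (16.86,-3.96) -> (27.184,-14.284) [heading=315, draw]
LT 180: heading 315 -> 135
RT 90: heading 135 -> 45
RT 45: heading 45 -> 0
BK 4.3: (27.184,-14.284) -> (22.884,-14.284) [heading=0, draw]
RT 57: heading 0 -> 303
FD 9.1: (22.884,-14.284) -> (27.84,-21.915) [heading=303, draw]
RT 226: heading 303 -> 77
FD 3.6: (27.84,-21.915) -> (28.65,-18.408) [heading=77, draw]
RT 45: heading 77 -> 32
Final: pos=(28.65,-18.408), heading=32, 6 segment(s) drawn

Answer: 28.65 -18.408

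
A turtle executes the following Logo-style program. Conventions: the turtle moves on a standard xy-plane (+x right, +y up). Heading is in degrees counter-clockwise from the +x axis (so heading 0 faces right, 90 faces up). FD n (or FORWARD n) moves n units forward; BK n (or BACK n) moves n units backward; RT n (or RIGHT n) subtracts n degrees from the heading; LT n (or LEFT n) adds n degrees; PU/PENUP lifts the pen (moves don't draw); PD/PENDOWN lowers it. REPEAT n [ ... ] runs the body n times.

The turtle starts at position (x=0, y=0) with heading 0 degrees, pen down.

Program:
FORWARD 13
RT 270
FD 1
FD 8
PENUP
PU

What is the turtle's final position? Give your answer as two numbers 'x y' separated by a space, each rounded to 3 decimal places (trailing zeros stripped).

Executing turtle program step by step:
Start: pos=(0,0), heading=0, pen down
FD 13: (0,0) -> (13,0) [heading=0, draw]
RT 270: heading 0 -> 90
FD 1: (13,0) -> (13,1) [heading=90, draw]
FD 8: (13,1) -> (13,9) [heading=90, draw]
PU: pen up
PU: pen up
Final: pos=(13,9), heading=90, 3 segment(s) drawn

Answer: 13 9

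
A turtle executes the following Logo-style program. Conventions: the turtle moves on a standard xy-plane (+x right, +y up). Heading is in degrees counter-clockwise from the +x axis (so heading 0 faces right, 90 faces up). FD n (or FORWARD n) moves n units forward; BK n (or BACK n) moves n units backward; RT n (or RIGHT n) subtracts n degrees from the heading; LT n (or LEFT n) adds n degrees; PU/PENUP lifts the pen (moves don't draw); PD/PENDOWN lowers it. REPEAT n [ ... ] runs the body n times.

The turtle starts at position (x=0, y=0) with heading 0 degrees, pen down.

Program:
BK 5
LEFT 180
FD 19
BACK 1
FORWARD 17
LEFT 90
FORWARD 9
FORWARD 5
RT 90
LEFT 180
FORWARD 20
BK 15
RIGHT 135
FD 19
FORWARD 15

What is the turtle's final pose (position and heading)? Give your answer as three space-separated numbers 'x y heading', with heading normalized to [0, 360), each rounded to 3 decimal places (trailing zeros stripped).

Executing turtle program step by step:
Start: pos=(0,0), heading=0, pen down
BK 5: (0,0) -> (-5,0) [heading=0, draw]
LT 180: heading 0 -> 180
FD 19: (-5,0) -> (-24,0) [heading=180, draw]
BK 1: (-24,0) -> (-23,0) [heading=180, draw]
FD 17: (-23,0) -> (-40,0) [heading=180, draw]
LT 90: heading 180 -> 270
FD 9: (-40,0) -> (-40,-9) [heading=270, draw]
FD 5: (-40,-9) -> (-40,-14) [heading=270, draw]
RT 90: heading 270 -> 180
LT 180: heading 180 -> 0
FD 20: (-40,-14) -> (-20,-14) [heading=0, draw]
BK 15: (-20,-14) -> (-35,-14) [heading=0, draw]
RT 135: heading 0 -> 225
FD 19: (-35,-14) -> (-48.435,-27.435) [heading=225, draw]
FD 15: (-48.435,-27.435) -> (-59.042,-38.042) [heading=225, draw]
Final: pos=(-59.042,-38.042), heading=225, 10 segment(s) drawn

Answer: -59.042 -38.042 225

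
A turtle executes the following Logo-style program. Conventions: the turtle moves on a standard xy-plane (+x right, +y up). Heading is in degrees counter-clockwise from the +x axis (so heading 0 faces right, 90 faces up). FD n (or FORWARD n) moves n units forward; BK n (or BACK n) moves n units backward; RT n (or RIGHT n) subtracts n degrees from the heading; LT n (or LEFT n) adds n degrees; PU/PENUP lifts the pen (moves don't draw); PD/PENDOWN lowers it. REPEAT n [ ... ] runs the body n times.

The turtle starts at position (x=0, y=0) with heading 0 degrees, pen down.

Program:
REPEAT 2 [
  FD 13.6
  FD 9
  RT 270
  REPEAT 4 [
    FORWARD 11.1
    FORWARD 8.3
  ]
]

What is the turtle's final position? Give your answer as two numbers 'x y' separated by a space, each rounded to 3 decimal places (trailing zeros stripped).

Answer: -55 100.2

Derivation:
Executing turtle program step by step:
Start: pos=(0,0), heading=0, pen down
REPEAT 2 [
  -- iteration 1/2 --
  FD 13.6: (0,0) -> (13.6,0) [heading=0, draw]
  FD 9: (13.6,0) -> (22.6,0) [heading=0, draw]
  RT 270: heading 0 -> 90
  REPEAT 4 [
    -- iteration 1/4 --
    FD 11.1: (22.6,0) -> (22.6,11.1) [heading=90, draw]
    FD 8.3: (22.6,11.1) -> (22.6,19.4) [heading=90, draw]
    -- iteration 2/4 --
    FD 11.1: (22.6,19.4) -> (22.6,30.5) [heading=90, draw]
    FD 8.3: (22.6,30.5) -> (22.6,38.8) [heading=90, draw]
    -- iteration 3/4 --
    FD 11.1: (22.6,38.8) -> (22.6,49.9) [heading=90, draw]
    FD 8.3: (22.6,49.9) -> (22.6,58.2) [heading=90, draw]
    -- iteration 4/4 --
    FD 11.1: (22.6,58.2) -> (22.6,69.3) [heading=90, draw]
    FD 8.3: (22.6,69.3) -> (22.6,77.6) [heading=90, draw]
  ]
  -- iteration 2/2 --
  FD 13.6: (22.6,77.6) -> (22.6,91.2) [heading=90, draw]
  FD 9: (22.6,91.2) -> (22.6,100.2) [heading=90, draw]
  RT 270: heading 90 -> 180
  REPEAT 4 [
    -- iteration 1/4 --
    FD 11.1: (22.6,100.2) -> (11.5,100.2) [heading=180, draw]
    FD 8.3: (11.5,100.2) -> (3.2,100.2) [heading=180, draw]
    -- iteration 2/4 --
    FD 11.1: (3.2,100.2) -> (-7.9,100.2) [heading=180, draw]
    FD 8.3: (-7.9,100.2) -> (-16.2,100.2) [heading=180, draw]
    -- iteration 3/4 --
    FD 11.1: (-16.2,100.2) -> (-27.3,100.2) [heading=180, draw]
    FD 8.3: (-27.3,100.2) -> (-35.6,100.2) [heading=180, draw]
    -- iteration 4/4 --
    FD 11.1: (-35.6,100.2) -> (-46.7,100.2) [heading=180, draw]
    FD 8.3: (-46.7,100.2) -> (-55,100.2) [heading=180, draw]
  ]
]
Final: pos=(-55,100.2), heading=180, 20 segment(s) drawn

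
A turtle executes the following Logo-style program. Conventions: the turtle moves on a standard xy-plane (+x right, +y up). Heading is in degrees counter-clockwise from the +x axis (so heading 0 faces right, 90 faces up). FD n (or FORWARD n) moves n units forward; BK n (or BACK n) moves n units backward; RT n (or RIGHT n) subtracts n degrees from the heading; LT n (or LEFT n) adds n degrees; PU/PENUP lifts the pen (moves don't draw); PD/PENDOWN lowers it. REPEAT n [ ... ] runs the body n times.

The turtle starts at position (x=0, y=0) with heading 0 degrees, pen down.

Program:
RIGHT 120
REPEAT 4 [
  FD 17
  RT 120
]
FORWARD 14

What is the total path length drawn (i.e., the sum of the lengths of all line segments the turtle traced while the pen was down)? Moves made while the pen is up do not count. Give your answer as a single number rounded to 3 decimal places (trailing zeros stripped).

Executing turtle program step by step:
Start: pos=(0,0), heading=0, pen down
RT 120: heading 0 -> 240
REPEAT 4 [
  -- iteration 1/4 --
  FD 17: (0,0) -> (-8.5,-14.722) [heading=240, draw]
  RT 120: heading 240 -> 120
  -- iteration 2/4 --
  FD 17: (-8.5,-14.722) -> (-17,0) [heading=120, draw]
  RT 120: heading 120 -> 0
  -- iteration 3/4 --
  FD 17: (-17,0) -> (0,0) [heading=0, draw]
  RT 120: heading 0 -> 240
  -- iteration 4/4 --
  FD 17: (0,0) -> (-8.5,-14.722) [heading=240, draw]
  RT 120: heading 240 -> 120
]
FD 14: (-8.5,-14.722) -> (-15.5,-2.598) [heading=120, draw]
Final: pos=(-15.5,-2.598), heading=120, 5 segment(s) drawn

Segment lengths:
  seg 1: (0,0) -> (-8.5,-14.722), length = 17
  seg 2: (-8.5,-14.722) -> (-17,0), length = 17
  seg 3: (-17,0) -> (0,0), length = 17
  seg 4: (0,0) -> (-8.5,-14.722), length = 17
  seg 5: (-8.5,-14.722) -> (-15.5,-2.598), length = 14
Total = 82

Answer: 82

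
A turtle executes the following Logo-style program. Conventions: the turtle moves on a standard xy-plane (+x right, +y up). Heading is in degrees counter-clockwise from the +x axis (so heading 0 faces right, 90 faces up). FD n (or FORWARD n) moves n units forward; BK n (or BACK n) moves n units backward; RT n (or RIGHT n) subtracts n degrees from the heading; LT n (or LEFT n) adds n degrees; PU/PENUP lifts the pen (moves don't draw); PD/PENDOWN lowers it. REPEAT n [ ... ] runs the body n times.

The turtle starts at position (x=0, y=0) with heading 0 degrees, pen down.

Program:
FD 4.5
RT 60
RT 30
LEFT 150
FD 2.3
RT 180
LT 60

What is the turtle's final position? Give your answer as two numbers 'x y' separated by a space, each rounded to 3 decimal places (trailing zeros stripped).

Answer: 5.65 1.992

Derivation:
Executing turtle program step by step:
Start: pos=(0,0), heading=0, pen down
FD 4.5: (0,0) -> (4.5,0) [heading=0, draw]
RT 60: heading 0 -> 300
RT 30: heading 300 -> 270
LT 150: heading 270 -> 60
FD 2.3: (4.5,0) -> (5.65,1.992) [heading=60, draw]
RT 180: heading 60 -> 240
LT 60: heading 240 -> 300
Final: pos=(5.65,1.992), heading=300, 2 segment(s) drawn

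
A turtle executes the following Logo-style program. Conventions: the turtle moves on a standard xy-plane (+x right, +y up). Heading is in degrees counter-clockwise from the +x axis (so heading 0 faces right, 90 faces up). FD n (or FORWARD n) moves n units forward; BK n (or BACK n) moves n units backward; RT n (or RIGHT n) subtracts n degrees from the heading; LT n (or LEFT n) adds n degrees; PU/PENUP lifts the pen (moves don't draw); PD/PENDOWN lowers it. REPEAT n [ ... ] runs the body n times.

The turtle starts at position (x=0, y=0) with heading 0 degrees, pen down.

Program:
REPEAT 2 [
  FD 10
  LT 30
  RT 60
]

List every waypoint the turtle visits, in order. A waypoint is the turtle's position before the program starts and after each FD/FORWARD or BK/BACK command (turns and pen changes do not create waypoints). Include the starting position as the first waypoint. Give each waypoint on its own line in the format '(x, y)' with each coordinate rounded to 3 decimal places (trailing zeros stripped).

Answer: (0, 0)
(10, 0)
(18.66, -5)

Derivation:
Executing turtle program step by step:
Start: pos=(0,0), heading=0, pen down
REPEAT 2 [
  -- iteration 1/2 --
  FD 10: (0,0) -> (10,0) [heading=0, draw]
  LT 30: heading 0 -> 30
  RT 60: heading 30 -> 330
  -- iteration 2/2 --
  FD 10: (10,0) -> (18.66,-5) [heading=330, draw]
  LT 30: heading 330 -> 0
  RT 60: heading 0 -> 300
]
Final: pos=(18.66,-5), heading=300, 2 segment(s) drawn
Waypoints (3 total):
(0, 0)
(10, 0)
(18.66, -5)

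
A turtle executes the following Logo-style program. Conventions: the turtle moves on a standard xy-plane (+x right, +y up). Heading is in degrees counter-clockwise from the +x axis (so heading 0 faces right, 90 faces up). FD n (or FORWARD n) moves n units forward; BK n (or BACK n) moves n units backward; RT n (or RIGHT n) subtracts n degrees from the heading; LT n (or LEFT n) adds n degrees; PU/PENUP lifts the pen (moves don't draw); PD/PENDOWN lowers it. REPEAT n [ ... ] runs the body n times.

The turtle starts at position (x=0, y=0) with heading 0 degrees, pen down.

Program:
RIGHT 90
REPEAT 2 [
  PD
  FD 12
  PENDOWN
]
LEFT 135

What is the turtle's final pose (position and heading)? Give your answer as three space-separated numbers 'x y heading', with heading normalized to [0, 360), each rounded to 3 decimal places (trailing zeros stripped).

Executing turtle program step by step:
Start: pos=(0,0), heading=0, pen down
RT 90: heading 0 -> 270
REPEAT 2 [
  -- iteration 1/2 --
  PD: pen down
  FD 12: (0,0) -> (0,-12) [heading=270, draw]
  PD: pen down
  -- iteration 2/2 --
  PD: pen down
  FD 12: (0,-12) -> (0,-24) [heading=270, draw]
  PD: pen down
]
LT 135: heading 270 -> 45
Final: pos=(0,-24), heading=45, 2 segment(s) drawn

Answer: 0 -24 45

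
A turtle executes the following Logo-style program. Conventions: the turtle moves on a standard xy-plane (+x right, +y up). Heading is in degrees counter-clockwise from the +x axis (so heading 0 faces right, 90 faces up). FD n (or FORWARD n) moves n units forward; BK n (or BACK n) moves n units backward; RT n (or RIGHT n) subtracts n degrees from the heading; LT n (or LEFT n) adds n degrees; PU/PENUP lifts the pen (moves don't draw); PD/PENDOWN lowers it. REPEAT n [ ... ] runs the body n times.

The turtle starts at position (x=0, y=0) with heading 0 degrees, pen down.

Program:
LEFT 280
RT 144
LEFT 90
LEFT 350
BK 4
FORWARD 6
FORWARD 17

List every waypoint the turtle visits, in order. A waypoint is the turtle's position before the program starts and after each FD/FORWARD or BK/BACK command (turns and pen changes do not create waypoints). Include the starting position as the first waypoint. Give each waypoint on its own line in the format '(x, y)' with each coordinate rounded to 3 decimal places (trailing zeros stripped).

Executing turtle program step by step:
Start: pos=(0,0), heading=0, pen down
LT 280: heading 0 -> 280
RT 144: heading 280 -> 136
LT 90: heading 136 -> 226
LT 350: heading 226 -> 216
BK 4: (0,0) -> (3.236,2.351) [heading=216, draw]
FD 6: (3.236,2.351) -> (-1.618,-1.176) [heading=216, draw]
FD 17: (-1.618,-1.176) -> (-15.371,-11.168) [heading=216, draw]
Final: pos=(-15.371,-11.168), heading=216, 3 segment(s) drawn
Waypoints (4 total):
(0, 0)
(3.236, 2.351)
(-1.618, -1.176)
(-15.371, -11.168)

Answer: (0, 0)
(3.236, 2.351)
(-1.618, -1.176)
(-15.371, -11.168)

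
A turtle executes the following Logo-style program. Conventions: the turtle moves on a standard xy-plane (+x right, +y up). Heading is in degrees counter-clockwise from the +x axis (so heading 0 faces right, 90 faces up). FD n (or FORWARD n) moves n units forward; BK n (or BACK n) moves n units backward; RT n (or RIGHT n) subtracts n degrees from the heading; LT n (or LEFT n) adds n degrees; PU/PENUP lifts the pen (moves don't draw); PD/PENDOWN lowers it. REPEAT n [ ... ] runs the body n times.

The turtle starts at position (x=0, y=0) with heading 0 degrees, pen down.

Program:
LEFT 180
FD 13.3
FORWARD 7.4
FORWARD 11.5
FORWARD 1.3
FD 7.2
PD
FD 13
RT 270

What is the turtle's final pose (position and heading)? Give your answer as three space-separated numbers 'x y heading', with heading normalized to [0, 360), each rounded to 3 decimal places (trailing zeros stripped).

Answer: -53.7 0 270

Derivation:
Executing turtle program step by step:
Start: pos=(0,0), heading=0, pen down
LT 180: heading 0 -> 180
FD 13.3: (0,0) -> (-13.3,0) [heading=180, draw]
FD 7.4: (-13.3,0) -> (-20.7,0) [heading=180, draw]
FD 11.5: (-20.7,0) -> (-32.2,0) [heading=180, draw]
FD 1.3: (-32.2,0) -> (-33.5,0) [heading=180, draw]
FD 7.2: (-33.5,0) -> (-40.7,0) [heading=180, draw]
PD: pen down
FD 13: (-40.7,0) -> (-53.7,0) [heading=180, draw]
RT 270: heading 180 -> 270
Final: pos=(-53.7,0), heading=270, 6 segment(s) drawn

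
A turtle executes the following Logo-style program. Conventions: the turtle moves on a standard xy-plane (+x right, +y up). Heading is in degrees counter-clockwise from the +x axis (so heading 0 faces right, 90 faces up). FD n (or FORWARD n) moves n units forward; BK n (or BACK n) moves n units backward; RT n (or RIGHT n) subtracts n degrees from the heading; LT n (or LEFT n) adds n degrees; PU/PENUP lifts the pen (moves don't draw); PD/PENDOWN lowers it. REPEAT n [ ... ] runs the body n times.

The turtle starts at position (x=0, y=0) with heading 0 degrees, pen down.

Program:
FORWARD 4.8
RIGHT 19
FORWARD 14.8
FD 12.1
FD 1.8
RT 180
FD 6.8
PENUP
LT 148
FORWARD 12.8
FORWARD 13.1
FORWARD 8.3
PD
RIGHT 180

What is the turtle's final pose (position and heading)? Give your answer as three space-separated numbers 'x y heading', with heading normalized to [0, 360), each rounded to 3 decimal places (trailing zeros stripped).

Answer: 47.03 -33.708 129

Derivation:
Executing turtle program step by step:
Start: pos=(0,0), heading=0, pen down
FD 4.8: (0,0) -> (4.8,0) [heading=0, draw]
RT 19: heading 0 -> 341
FD 14.8: (4.8,0) -> (18.794,-4.818) [heading=341, draw]
FD 12.1: (18.794,-4.818) -> (30.234,-8.758) [heading=341, draw]
FD 1.8: (30.234,-8.758) -> (31.936,-9.344) [heading=341, draw]
RT 180: heading 341 -> 161
FD 6.8: (31.936,-9.344) -> (25.507,-7.13) [heading=161, draw]
PU: pen up
LT 148: heading 161 -> 309
FD 12.8: (25.507,-7.13) -> (33.562,-17.077) [heading=309, move]
FD 13.1: (33.562,-17.077) -> (41.806,-27.258) [heading=309, move]
FD 8.3: (41.806,-27.258) -> (47.03,-33.708) [heading=309, move]
PD: pen down
RT 180: heading 309 -> 129
Final: pos=(47.03,-33.708), heading=129, 5 segment(s) drawn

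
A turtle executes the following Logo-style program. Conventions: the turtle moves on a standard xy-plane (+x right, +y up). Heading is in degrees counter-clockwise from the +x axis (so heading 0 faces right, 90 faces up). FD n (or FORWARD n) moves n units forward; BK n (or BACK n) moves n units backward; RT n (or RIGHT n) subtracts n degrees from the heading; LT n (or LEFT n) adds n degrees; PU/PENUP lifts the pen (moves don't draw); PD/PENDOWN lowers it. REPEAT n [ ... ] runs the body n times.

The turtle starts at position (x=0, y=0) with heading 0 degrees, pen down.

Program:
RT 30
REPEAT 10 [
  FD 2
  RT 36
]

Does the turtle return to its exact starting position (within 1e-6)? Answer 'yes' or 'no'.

Answer: yes

Derivation:
Executing turtle program step by step:
Start: pos=(0,0), heading=0, pen down
RT 30: heading 0 -> 330
REPEAT 10 [
  -- iteration 1/10 --
  FD 2: (0,0) -> (1.732,-1) [heading=330, draw]
  RT 36: heading 330 -> 294
  -- iteration 2/10 --
  FD 2: (1.732,-1) -> (2.546,-2.827) [heading=294, draw]
  RT 36: heading 294 -> 258
  -- iteration 3/10 --
  FD 2: (2.546,-2.827) -> (2.13,-4.783) [heading=258, draw]
  RT 36: heading 258 -> 222
  -- iteration 4/10 --
  FD 2: (2.13,-4.783) -> (0.643,-6.122) [heading=222, draw]
  RT 36: heading 222 -> 186
  -- iteration 5/10 --
  FD 2: (0.643,-6.122) -> (-1.346,-6.331) [heading=186, draw]
  RT 36: heading 186 -> 150
  -- iteration 6/10 --
  FD 2: (-1.346,-6.331) -> (-3.078,-5.331) [heading=150, draw]
  RT 36: heading 150 -> 114
  -- iteration 7/10 --
  FD 2: (-3.078,-5.331) -> (-3.891,-3.504) [heading=114, draw]
  RT 36: heading 114 -> 78
  -- iteration 8/10 --
  FD 2: (-3.891,-3.504) -> (-3.475,-1.547) [heading=78, draw]
  RT 36: heading 78 -> 42
  -- iteration 9/10 --
  FD 2: (-3.475,-1.547) -> (-1.989,-0.209) [heading=42, draw]
  RT 36: heading 42 -> 6
  -- iteration 10/10 --
  FD 2: (-1.989,-0.209) -> (0,0) [heading=6, draw]
  RT 36: heading 6 -> 330
]
Final: pos=(0,0), heading=330, 10 segment(s) drawn

Start position: (0, 0)
Final position: (0, 0)
Distance = 0; < 1e-6 -> CLOSED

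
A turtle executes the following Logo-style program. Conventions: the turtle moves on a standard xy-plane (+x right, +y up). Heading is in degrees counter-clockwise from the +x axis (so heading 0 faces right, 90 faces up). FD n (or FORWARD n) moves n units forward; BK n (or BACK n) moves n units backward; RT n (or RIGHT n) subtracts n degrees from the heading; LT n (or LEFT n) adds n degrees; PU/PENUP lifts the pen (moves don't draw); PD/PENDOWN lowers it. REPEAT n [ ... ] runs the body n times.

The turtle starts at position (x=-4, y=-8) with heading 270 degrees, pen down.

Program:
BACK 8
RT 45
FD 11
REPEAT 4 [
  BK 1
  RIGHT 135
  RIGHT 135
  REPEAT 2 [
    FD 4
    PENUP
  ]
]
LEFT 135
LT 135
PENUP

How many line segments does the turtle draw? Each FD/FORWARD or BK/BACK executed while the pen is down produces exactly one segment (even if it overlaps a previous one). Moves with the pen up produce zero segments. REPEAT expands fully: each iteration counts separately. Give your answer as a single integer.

Answer: 4

Derivation:
Executing turtle program step by step:
Start: pos=(-4,-8), heading=270, pen down
BK 8: (-4,-8) -> (-4,0) [heading=270, draw]
RT 45: heading 270 -> 225
FD 11: (-4,0) -> (-11.778,-7.778) [heading=225, draw]
REPEAT 4 [
  -- iteration 1/4 --
  BK 1: (-11.778,-7.778) -> (-11.071,-7.071) [heading=225, draw]
  RT 135: heading 225 -> 90
  RT 135: heading 90 -> 315
  REPEAT 2 [
    -- iteration 1/2 --
    FD 4: (-11.071,-7.071) -> (-8.243,-9.899) [heading=315, draw]
    PU: pen up
    -- iteration 2/2 --
    FD 4: (-8.243,-9.899) -> (-5.414,-12.728) [heading=315, move]
    PU: pen up
  ]
  -- iteration 2/4 --
  BK 1: (-5.414,-12.728) -> (-6.121,-12.021) [heading=315, move]
  RT 135: heading 315 -> 180
  RT 135: heading 180 -> 45
  REPEAT 2 [
    -- iteration 1/2 --
    FD 4: (-6.121,-12.021) -> (-3.293,-9.192) [heading=45, move]
    PU: pen up
    -- iteration 2/2 --
    FD 4: (-3.293,-9.192) -> (-0.464,-6.364) [heading=45, move]
    PU: pen up
  ]
  -- iteration 3/4 --
  BK 1: (-0.464,-6.364) -> (-1.172,-7.071) [heading=45, move]
  RT 135: heading 45 -> 270
  RT 135: heading 270 -> 135
  REPEAT 2 [
    -- iteration 1/2 --
    FD 4: (-1.172,-7.071) -> (-4,-4.243) [heading=135, move]
    PU: pen up
    -- iteration 2/2 --
    FD 4: (-4,-4.243) -> (-6.828,-1.414) [heading=135, move]
    PU: pen up
  ]
  -- iteration 4/4 --
  BK 1: (-6.828,-1.414) -> (-6.121,-2.121) [heading=135, move]
  RT 135: heading 135 -> 0
  RT 135: heading 0 -> 225
  REPEAT 2 [
    -- iteration 1/2 --
    FD 4: (-6.121,-2.121) -> (-8.95,-4.95) [heading=225, move]
    PU: pen up
    -- iteration 2/2 --
    FD 4: (-8.95,-4.95) -> (-11.778,-7.778) [heading=225, move]
    PU: pen up
  ]
]
LT 135: heading 225 -> 0
LT 135: heading 0 -> 135
PU: pen up
Final: pos=(-11.778,-7.778), heading=135, 4 segment(s) drawn
Segments drawn: 4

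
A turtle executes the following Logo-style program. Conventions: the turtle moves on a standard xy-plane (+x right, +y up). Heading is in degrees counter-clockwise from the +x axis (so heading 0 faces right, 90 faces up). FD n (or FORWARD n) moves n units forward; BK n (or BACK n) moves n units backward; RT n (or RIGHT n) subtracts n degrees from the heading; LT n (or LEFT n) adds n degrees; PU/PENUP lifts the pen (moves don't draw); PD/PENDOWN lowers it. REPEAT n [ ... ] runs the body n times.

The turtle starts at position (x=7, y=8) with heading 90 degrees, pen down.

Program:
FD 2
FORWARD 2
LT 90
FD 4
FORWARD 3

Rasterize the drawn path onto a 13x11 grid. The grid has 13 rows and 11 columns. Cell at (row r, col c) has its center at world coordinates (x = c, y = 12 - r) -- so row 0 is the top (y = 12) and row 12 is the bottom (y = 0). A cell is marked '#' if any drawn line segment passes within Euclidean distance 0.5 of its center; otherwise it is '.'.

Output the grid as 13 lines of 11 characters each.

Answer: ########...
.......#...
.......#...
.......#...
.......#...
...........
...........
...........
...........
...........
...........
...........
...........

Derivation:
Segment 0: (7,8) -> (7,10)
Segment 1: (7,10) -> (7,12)
Segment 2: (7,12) -> (3,12)
Segment 3: (3,12) -> (0,12)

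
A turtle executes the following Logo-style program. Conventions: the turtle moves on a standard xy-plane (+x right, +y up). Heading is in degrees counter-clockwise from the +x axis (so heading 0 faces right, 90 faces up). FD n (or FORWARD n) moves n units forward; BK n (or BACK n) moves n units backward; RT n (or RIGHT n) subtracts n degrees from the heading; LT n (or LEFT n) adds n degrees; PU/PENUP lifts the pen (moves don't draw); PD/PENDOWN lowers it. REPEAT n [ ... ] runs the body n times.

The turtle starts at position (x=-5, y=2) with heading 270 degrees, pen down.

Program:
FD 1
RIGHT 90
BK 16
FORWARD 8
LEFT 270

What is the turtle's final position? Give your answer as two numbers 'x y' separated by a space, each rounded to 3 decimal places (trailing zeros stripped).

Executing turtle program step by step:
Start: pos=(-5,2), heading=270, pen down
FD 1: (-5,2) -> (-5,1) [heading=270, draw]
RT 90: heading 270 -> 180
BK 16: (-5,1) -> (11,1) [heading=180, draw]
FD 8: (11,1) -> (3,1) [heading=180, draw]
LT 270: heading 180 -> 90
Final: pos=(3,1), heading=90, 3 segment(s) drawn

Answer: 3 1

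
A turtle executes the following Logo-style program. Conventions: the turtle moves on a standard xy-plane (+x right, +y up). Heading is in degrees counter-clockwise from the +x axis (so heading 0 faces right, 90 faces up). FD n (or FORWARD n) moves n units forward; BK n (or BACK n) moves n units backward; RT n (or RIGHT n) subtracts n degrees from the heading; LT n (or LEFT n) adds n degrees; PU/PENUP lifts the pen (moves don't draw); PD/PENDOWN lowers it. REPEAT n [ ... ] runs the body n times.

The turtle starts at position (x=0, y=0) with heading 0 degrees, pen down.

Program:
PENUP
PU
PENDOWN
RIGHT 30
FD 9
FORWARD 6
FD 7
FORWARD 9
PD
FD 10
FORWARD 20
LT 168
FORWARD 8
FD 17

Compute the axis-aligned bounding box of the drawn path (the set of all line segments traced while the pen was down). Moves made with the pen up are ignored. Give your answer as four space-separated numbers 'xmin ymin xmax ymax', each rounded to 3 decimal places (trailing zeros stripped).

Answer: 0 -30.5 52.828 0

Derivation:
Executing turtle program step by step:
Start: pos=(0,0), heading=0, pen down
PU: pen up
PU: pen up
PD: pen down
RT 30: heading 0 -> 330
FD 9: (0,0) -> (7.794,-4.5) [heading=330, draw]
FD 6: (7.794,-4.5) -> (12.99,-7.5) [heading=330, draw]
FD 7: (12.99,-7.5) -> (19.053,-11) [heading=330, draw]
FD 9: (19.053,-11) -> (26.847,-15.5) [heading=330, draw]
PD: pen down
FD 10: (26.847,-15.5) -> (35.507,-20.5) [heading=330, draw]
FD 20: (35.507,-20.5) -> (52.828,-30.5) [heading=330, draw]
LT 168: heading 330 -> 138
FD 8: (52.828,-30.5) -> (46.882,-25.147) [heading=138, draw]
FD 17: (46.882,-25.147) -> (34.249,-13.772) [heading=138, draw]
Final: pos=(34.249,-13.772), heading=138, 8 segment(s) drawn

Segment endpoints: x in {0, 7.794, 12.99, 19.053, 26.847, 34.249, 35.507, 46.882, 52.828}, y in {-30.5, -25.147, -20.5, -15.5, -13.772, -11, -7.5, -4.5, 0}
xmin=0, ymin=-30.5, xmax=52.828, ymax=0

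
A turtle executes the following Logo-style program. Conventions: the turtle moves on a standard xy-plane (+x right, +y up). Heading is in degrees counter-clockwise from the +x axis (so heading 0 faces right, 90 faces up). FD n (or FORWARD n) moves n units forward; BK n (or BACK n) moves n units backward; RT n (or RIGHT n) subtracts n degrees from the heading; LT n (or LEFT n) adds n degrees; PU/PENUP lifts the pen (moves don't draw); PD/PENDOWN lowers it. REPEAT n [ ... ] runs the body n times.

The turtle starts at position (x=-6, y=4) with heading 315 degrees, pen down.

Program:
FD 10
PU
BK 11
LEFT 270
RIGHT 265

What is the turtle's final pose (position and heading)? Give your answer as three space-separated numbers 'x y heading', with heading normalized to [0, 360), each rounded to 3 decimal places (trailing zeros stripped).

Executing turtle program step by step:
Start: pos=(-6,4), heading=315, pen down
FD 10: (-6,4) -> (1.071,-3.071) [heading=315, draw]
PU: pen up
BK 11: (1.071,-3.071) -> (-6.707,4.707) [heading=315, move]
LT 270: heading 315 -> 225
RT 265: heading 225 -> 320
Final: pos=(-6.707,4.707), heading=320, 1 segment(s) drawn

Answer: -6.707 4.707 320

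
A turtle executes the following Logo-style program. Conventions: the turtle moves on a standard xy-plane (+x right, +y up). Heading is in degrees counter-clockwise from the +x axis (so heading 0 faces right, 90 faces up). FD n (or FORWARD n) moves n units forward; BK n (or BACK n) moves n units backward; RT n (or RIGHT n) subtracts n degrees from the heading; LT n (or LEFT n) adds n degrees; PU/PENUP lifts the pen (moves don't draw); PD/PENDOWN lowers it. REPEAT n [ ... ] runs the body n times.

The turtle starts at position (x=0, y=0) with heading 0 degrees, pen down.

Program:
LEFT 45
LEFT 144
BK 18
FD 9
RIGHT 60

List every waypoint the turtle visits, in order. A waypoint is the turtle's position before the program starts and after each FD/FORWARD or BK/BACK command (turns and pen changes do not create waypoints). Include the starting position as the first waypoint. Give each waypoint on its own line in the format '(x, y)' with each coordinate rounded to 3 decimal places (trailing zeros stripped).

Answer: (0, 0)
(17.778, 2.816)
(8.889, 1.408)

Derivation:
Executing turtle program step by step:
Start: pos=(0,0), heading=0, pen down
LT 45: heading 0 -> 45
LT 144: heading 45 -> 189
BK 18: (0,0) -> (17.778,2.816) [heading=189, draw]
FD 9: (17.778,2.816) -> (8.889,1.408) [heading=189, draw]
RT 60: heading 189 -> 129
Final: pos=(8.889,1.408), heading=129, 2 segment(s) drawn
Waypoints (3 total):
(0, 0)
(17.778, 2.816)
(8.889, 1.408)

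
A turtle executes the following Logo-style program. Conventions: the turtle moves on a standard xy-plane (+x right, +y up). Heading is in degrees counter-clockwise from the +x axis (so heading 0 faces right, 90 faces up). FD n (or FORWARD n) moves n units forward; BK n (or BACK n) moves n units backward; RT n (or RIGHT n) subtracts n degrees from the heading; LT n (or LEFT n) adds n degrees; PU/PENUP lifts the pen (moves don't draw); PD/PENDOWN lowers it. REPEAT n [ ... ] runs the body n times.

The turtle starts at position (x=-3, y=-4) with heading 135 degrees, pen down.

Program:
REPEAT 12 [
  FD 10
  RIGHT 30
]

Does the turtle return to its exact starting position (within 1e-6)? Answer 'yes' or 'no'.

Answer: yes

Derivation:
Executing turtle program step by step:
Start: pos=(-3,-4), heading=135, pen down
REPEAT 12 [
  -- iteration 1/12 --
  FD 10: (-3,-4) -> (-10.071,3.071) [heading=135, draw]
  RT 30: heading 135 -> 105
  -- iteration 2/12 --
  FD 10: (-10.071,3.071) -> (-12.659,12.73) [heading=105, draw]
  RT 30: heading 105 -> 75
  -- iteration 3/12 --
  FD 10: (-12.659,12.73) -> (-10.071,22.39) [heading=75, draw]
  RT 30: heading 75 -> 45
  -- iteration 4/12 --
  FD 10: (-10.071,22.39) -> (-3,29.461) [heading=45, draw]
  RT 30: heading 45 -> 15
  -- iteration 5/12 --
  FD 10: (-3,29.461) -> (6.659,32.049) [heading=15, draw]
  RT 30: heading 15 -> 345
  -- iteration 6/12 --
  FD 10: (6.659,32.049) -> (16.319,29.461) [heading=345, draw]
  RT 30: heading 345 -> 315
  -- iteration 7/12 --
  FD 10: (16.319,29.461) -> (23.39,22.39) [heading=315, draw]
  RT 30: heading 315 -> 285
  -- iteration 8/12 --
  FD 10: (23.39,22.39) -> (25.978,12.73) [heading=285, draw]
  RT 30: heading 285 -> 255
  -- iteration 9/12 --
  FD 10: (25.978,12.73) -> (23.39,3.071) [heading=255, draw]
  RT 30: heading 255 -> 225
  -- iteration 10/12 --
  FD 10: (23.39,3.071) -> (16.319,-4) [heading=225, draw]
  RT 30: heading 225 -> 195
  -- iteration 11/12 --
  FD 10: (16.319,-4) -> (6.659,-6.588) [heading=195, draw]
  RT 30: heading 195 -> 165
  -- iteration 12/12 --
  FD 10: (6.659,-6.588) -> (-3,-4) [heading=165, draw]
  RT 30: heading 165 -> 135
]
Final: pos=(-3,-4), heading=135, 12 segment(s) drawn

Start position: (-3, -4)
Final position: (-3, -4)
Distance = 0; < 1e-6 -> CLOSED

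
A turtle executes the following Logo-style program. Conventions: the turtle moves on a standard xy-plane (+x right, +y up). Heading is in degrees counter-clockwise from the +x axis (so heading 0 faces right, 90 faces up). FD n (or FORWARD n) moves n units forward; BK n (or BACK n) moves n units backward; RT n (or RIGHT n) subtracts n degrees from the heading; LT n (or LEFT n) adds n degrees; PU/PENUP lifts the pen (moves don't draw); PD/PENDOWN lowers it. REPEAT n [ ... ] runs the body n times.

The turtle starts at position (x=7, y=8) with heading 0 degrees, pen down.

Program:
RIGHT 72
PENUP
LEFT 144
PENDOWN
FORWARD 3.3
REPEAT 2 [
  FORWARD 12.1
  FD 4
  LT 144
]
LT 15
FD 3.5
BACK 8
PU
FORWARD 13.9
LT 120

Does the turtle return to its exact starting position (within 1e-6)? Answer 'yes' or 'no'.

Executing turtle program step by step:
Start: pos=(7,8), heading=0, pen down
RT 72: heading 0 -> 288
PU: pen up
LT 144: heading 288 -> 72
PD: pen down
FD 3.3: (7,8) -> (8.02,11.138) [heading=72, draw]
REPEAT 2 [
  -- iteration 1/2 --
  FD 12.1: (8.02,11.138) -> (11.759,22.646) [heading=72, draw]
  FD 4: (11.759,22.646) -> (12.995,26.45) [heading=72, draw]
  LT 144: heading 72 -> 216
  -- iteration 2/2 --
  FD 12.1: (12.995,26.45) -> (3.206,19.338) [heading=216, draw]
  FD 4: (3.206,19.338) -> (-0.03,16.987) [heading=216, draw]
  LT 144: heading 216 -> 0
]
LT 15: heading 0 -> 15
FD 3.5: (-0.03,16.987) -> (3.35,17.893) [heading=15, draw]
BK 8: (3.35,17.893) -> (-4.377,15.822) [heading=15, draw]
PU: pen up
FD 13.9: (-4.377,15.822) -> (9.049,19.42) [heading=15, move]
LT 120: heading 15 -> 135
Final: pos=(9.049,19.42), heading=135, 7 segment(s) drawn

Start position: (7, 8)
Final position: (9.049, 19.42)
Distance = 11.602; >= 1e-6 -> NOT closed

Answer: no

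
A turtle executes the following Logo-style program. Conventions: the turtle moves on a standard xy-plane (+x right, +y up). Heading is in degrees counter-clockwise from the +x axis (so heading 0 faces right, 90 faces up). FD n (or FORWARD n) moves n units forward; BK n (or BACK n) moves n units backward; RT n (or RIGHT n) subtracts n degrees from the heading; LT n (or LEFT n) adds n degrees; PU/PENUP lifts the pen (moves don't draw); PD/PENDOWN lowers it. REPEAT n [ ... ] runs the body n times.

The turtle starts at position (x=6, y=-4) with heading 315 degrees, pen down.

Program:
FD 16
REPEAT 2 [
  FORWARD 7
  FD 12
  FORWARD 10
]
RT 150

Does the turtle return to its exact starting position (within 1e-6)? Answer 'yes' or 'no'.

Answer: no

Derivation:
Executing turtle program step by step:
Start: pos=(6,-4), heading=315, pen down
FD 16: (6,-4) -> (17.314,-15.314) [heading=315, draw]
REPEAT 2 [
  -- iteration 1/2 --
  FD 7: (17.314,-15.314) -> (22.263,-20.263) [heading=315, draw]
  FD 12: (22.263,-20.263) -> (30.749,-28.749) [heading=315, draw]
  FD 10: (30.749,-28.749) -> (37.82,-35.82) [heading=315, draw]
  -- iteration 2/2 --
  FD 7: (37.82,-35.82) -> (42.77,-40.77) [heading=315, draw]
  FD 12: (42.77,-40.77) -> (51.255,-49.255) [heading=315, draw]
  FD 10: (51.255,-49.255) -> (58.326,-56.326) [heading=315, draw]
]
RT 150: heading 315 -> 165
Final: pos=(58.326,-56.326), heading=165, 7 segment(s) drawn

Start position: (6, -4)
Final position: (58.326, -56.326)
Distance = 74; >= 1e-6 -> NOT closed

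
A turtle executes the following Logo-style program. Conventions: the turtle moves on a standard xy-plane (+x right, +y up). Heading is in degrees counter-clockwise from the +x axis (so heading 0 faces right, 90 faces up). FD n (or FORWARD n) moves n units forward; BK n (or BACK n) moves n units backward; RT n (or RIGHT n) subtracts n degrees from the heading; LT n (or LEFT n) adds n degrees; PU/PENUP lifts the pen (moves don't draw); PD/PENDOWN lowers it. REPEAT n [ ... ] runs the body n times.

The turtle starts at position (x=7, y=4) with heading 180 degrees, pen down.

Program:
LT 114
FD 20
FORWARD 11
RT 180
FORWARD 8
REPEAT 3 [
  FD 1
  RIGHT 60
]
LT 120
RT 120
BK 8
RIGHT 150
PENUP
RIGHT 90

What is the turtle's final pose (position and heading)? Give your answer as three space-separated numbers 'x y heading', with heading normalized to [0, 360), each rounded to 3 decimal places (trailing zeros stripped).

Answer: 14.277 -8.085 54

Derivation:
Executing turtle program step by step:
Start: pos=(7,4), heading=180, pen down
LT 114: heading 180 -> 294
FD 20: (7,4) -> (15.135,-14.271) [heading=294, draw]
FD 11: (15.135,-14.271) -> (19.609,-24.32) [heading=294, draw]
RT 180: heading 294 -> 114
FD 8: (19.609,-24.32) -> (16.355,-17.012) [heading=114, draw]
REPEAT 3 [
  -- iteration 1/3 --
  FD 1: (16.355,-17.012) -> (15.948,-16.098) [heading=114, draw]
  RT 60: heading 114 -> 54
  -- iteration 2/3 --
  FD 1: (15.948,-16.098) -> (16.536,-15.289) [heading=54, draw]
  RT 60: heading 54 -> 354
  -- iteration 3/3 --
  FD 1: (16.536,-15.289) -> (17.531,-15.394) [heading=354, draw]
  RT 60: heading 354 -> 294
]
LT 120: heading 294 -> 54
RT 120: heading 54 -> 294
BK 8: (17.531,-15.394) -> (14.277,-8.085) [heading=294, draw]
RT 150: heading 294 -> 144
PU: pen up
RT 90: heading 144 -> 54
Final: pos=(14.277,-8.085), heading=54, 7 segment(s) drawn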